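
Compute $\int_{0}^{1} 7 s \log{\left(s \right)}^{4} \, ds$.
$\frac{21}{4}$

Consider the simpler parametrised integral
$$J(a) = \int_{0}^{1} 7 s^{a} \, ds = \frac{7}{a + 1}.$$

Differentiating under the integral sign brings down a factor of $\ln s$:
$$\frac{dJ}{da} = \int_{0}^{1} 7 s^{a} \log{\left(s \right)} \, ds = - \frac{7}{\left(a + 1\right)^{2}}.$$

Repeating $4$ times in total — each differentiation brings down another $\ln s$ — gives
$$\frac{d^{4}J}{da^{4}} = \int_{0}^{1} 7 s^{a} \log{\left(s \right)}^{4} \, ds = \frac{168}{\left(a + 1\right)^{5}},$$
and the integrand here is exactly the target integrand, so $I = \frac{168}{\left(a + 1\right)^{5}}$.

Setting $a = 1$:
$$I = \frac{21}{4}.$$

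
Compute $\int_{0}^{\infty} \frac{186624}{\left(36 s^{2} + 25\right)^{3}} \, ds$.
$\frac{5832 \pi}{3125}$

Begin with the known result
$$J(a) = \int_{0}^{\infty} \frac{4}{a^{2} + s^{2}} \, ds = \frac{2 \pi}{a}.$$

Differentiating under the integral sign with respect to $a$,
$$\frac{dJ}{da} = \int_{0}^{\infty} - \frac{8 a}{\left(a^{2} + s^{2}\right)^{2}} \, ds = - \frac{2 \pi}{a^{2}},$$
so $\int_{0}^{\infty} \frac{4}{\left(a^{2} + s^{2}\right)^{2}} \, ds = \frac{\pi}{a^{3}}$.

Repeating — each differentiation of $1/(s^2+a^2)^j$ produces $-2ja/(s^2+a^2)^{j+1}$ — and dividing through by $-2ja$ at each step yields, after $2$ differentiations in total,
$$\int_{0}^{\infty} \frac{4}{\left(a^{2} + s^{2}\right)^{3}} \, ds = \frac{3 \pi}{4 a^{5}}.$$

Setting $a = \frac{5}{6}$:
$$I = \frac{5832 \pi}{3125}.$$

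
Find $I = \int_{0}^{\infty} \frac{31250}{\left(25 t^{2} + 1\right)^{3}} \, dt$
$\frac{9375 \pi}{8}$

Recall the elementary integral
$$J(a) = \int_{0}^{\infty} \frac{2}{a^{2} + t^{2}} \, dt = \frac{\pi}{a}.$$

Differentiating under the integral sign with respect to $a$,
$$\frac{dJ}{da} = \int_{0}^{\infty} - \frac{4 a}{\left(a^{2} + t^{2}\right)^{2}} \, dt = - \frac{\pi}{a^{2}},$$
so $\int_{0}^{\infty} \frac{2}{\left(a^{2} + t^{2}\right)^{2}} \, dt = \frac{\pi}{2 a^{3}}$.

Repeating — each differentiation of $1/(t^2+a^2)^j$ produces $-2ja/(t^2+a^2)^{j+1}$ — and dividing through by $-2ja$ at each step yields, after $2$ differentiations in total,
$$\int_{0}^{\infty} \frac{2}{\left(a^{2} + t^{2}\right)^{3}} \, dt = \frac{3 \pi}{8 a^{5}}.$$

Setting $a = \frac{1}{5}$:
$$I = \frac{9375 \pi}{8}.$$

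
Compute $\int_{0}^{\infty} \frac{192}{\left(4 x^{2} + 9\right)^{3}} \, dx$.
$\frac{2 \pi}{27}$

Begin with the known result
$$J(a) = \int_{0}^{\infty} \frac{3}{a^{2} + x^{2}} \, dx = \frac{3 \pi}{2 a}.$$

Differentiating under the integral sign with respect to $a$,
$$\frac{dJ}{da} = \int_{0}^{\infty} - \frac{6 a}{\left(a^{2} + x^{2}\right)^{2}} \, dx = - \frac{3 \pi}{2 a^{2}},$$
so $\int_{0}^{\infty} \frac{3}{\left(a^{2} + x^{2}\right)^{2}} \, dx = \frac{3 \pi}{4 a^{3}}$.

Repeating — each differentiation of $1/(x^2+a^2)^j$ produces $-2ja/(x^2+a^2)^{j+1}$ — and dividing through by $-2ja$ at each step yields, after $2$ differentiations in total,
$$\int_{0}^{\infty} \frac{3}{\left(a^{2} + x^{2}\right)^{3}} \, dx = \frac{9 \pi}{16 a^{5}}.$$

Setting $a = \frac{3}{2}$:
$$I = \frac{2 \pi}{27}.$$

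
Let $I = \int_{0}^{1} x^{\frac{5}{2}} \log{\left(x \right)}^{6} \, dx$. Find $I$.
$\frac{92160}{823543}$

Consider the simpler parametrised integral
$$J(a) = \int_{0}^{1} x^{a} \, dx = \frac{1}{a + 1}.$$

Differentiating under the integral sign brings down a factor of $\ln x$:
$$\frac{dJ}{da} = \int_{0}^{1} x^{a} \log{\left(x \right)} \, dx = - \frac{1}{\left(a + 1\right)^{2}}.$$

Repeating $6$ times in total — each differentiation brings down another $\ln x$ — gives
$$\frac{d^{6}J}{da^{6}} = \int_{0}^{1} x^{a} \log{\left(x \right)}^{6} \, dx = \frac{720}{\left(a + 1\right)^{7}},$$
and the integrand here is exactly the target integrand, so $I = \frac{720}{\left(a + 1\right)^{7}}$.

Setting $a = \frac{5}{2}$:
$$I = \frac{92160}{823543}.$$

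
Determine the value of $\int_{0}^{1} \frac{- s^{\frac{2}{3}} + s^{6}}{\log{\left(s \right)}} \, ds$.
$\log{\left(\frac{21}{5} \right)}$

Introduce a parameter $a$ in the exponent: let $I(a) = \int_{0}^{1} \frac{- s^{\frac{2}{3}} + s^{a}}{\log{\left(s \right)}} \, ds$.

Since $\dfrac{\partial}{\partial a}\,s^{a} = s^{a} \ln s$, the $\ln s$ in the denominator cancels and
$$\frac{dI}{da} = \int_{0}^{1} s^{a} \, ds = \left[\frac{s^{a+1}}{a+1}\right]_0^1 = \frac{1}{a + 1}.$$

Integrating with respect to $a$ gives $I(a) = \log{\left(\frac{3 a}{5} + \frac{3}{5} \right)} + C$.

At $a = \frac{2}{3}$ the integrand is identically $0$, so $I(\frac{2}{3}) = 0$. The closed form gives $0$, hence $C = 0$.

Setting $a = 6$:
$$I = \log{\left(\frac{21}{5} \right)}.$$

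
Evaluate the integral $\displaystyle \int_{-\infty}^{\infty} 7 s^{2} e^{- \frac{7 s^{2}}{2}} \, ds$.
$\frac{\sqrt{14} \sqrt{\pi}}{7}$

Begin with the known integral
$$J(a) = \int_{-\infty}^{\infty} 7 e^{- a s^{2}} \, ds = \frac{7 \sqrt{\pi}}{\sqrt{a}}.$$

Differentiating under the integral sign brings down a factor of $(-s^2)$:
$$\frac{dJ}{da} = \int_{-\infty}^{\infty} - 7 s^{2} e^{- a s^{2}} \, ds = - \frac{7 \sqrt{\pi}}{2 a^{\frac{3}{2}}}.$$

The integral on the left is $-I$, so $I = \frac{7 \sqrt{\pi}}{2 a^{\frac{3}{2}}}$.

Setting $a = \frac{7}{2}$:
$$I = \frac{\sqrt{14} \sqrt{\pi}}{7}.$$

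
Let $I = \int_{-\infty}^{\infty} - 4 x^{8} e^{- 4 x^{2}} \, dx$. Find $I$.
$- \frac{105 \sqrt{\pi}}{2048}$

Start from the elementary integral
$$J(a) = \int_{-\infty}^{\infty} - 4 e^{- a x^{2}} \, dx = - \frac{4 \sqrt{\pi}}{\sqrt{a}}.$$

Differentiating under the integral sign brings down a factor of $(-x^2)$:
$$\frac{dJ}{da} = \int_{-\infty}^{\infty} 4 x^{2} e^{- a x^{2}} \, dx = \frac{2 \sqrt{\pi}}{a^{\frac{3}{2}}}.$$

Repeating $4$ times in total — each differentiation brings down another $(-x^2)$ — gives
$$\frac{d^{4}J}{da^{4}} = \int_{-\infty}^{\infty} - 4 x^{8} e^{- a x^{2}} \, dx = - \frac{105 \sqrt{\pi}}{4 a^{\frac{9}{2}}},$$
and the integrand here is exactly the target integrand, so $I = - \frac{105 \sqrt{\pi}}{4 a^{\frac{9}{2}}}$.

Setting $a = 4$:
$$I = - \frac{105 \sqrt{\pi}}{2048}.$$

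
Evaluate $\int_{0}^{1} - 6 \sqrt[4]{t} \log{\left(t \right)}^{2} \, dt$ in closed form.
$- \frac{768}{125}$

Start from the elementary integral
$$J(a) = \int_{0}^{1} - 6 t^{a} \, dt = - \frac{6}{a + 1}.$$

Differentiating under the integral sign brings down a factor of $\ln t$:
$$\frac{dJ}{da} = \int_{0}^{1} - 6 t^{a} \log{\left(t \right)} \, dt = \frac{6}{\left(a + 1\right)^{2}}.$$

Repeating twice in total — each differentiation brings down another $\ln t$ — gives
$$\frac{d^{2}J}{da^{2}} = \int_{0}^{1} - 6 t^{a} \log{\left(t \right)}^{2} \, dt = - \frac{12}{\left(a + 1\right)^{3}},$$
and the integrand here is exactly the target integrand, so $I = - \frac{12}{\left(a + 1\right)^{3}}$.

Setting $a = \frac{1}{4}$:
$$I = - \frac{768}{125}.$$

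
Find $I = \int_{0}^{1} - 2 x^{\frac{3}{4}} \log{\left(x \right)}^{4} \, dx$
$- \frac{49152}{16807}$

Begin with the known integral
$$J(a) = \int_{0}^{1} - 2 x^{a} \, dx = - \frac{2}{a + 1}.$$

Differentiating under the integral sign brings down a factor of $\ln x$:
$$\frac{dJ}{da} = \int_{0}^{1} - 2 x^{a} \log{\left(x \right)} \, dx = \frac{2}{\left(a + 1\right)^{2}}.$$

Repeating $4$ times in total — each differentiation brings down another $\ln x$ — gives
$$\frac{d^{4}J}{da^{4}} = \int_{0}^{1} - 2 x^{a} \log{\left(x \right)}^{4} \, dx = - \frac{48}{\left(a + 1\right)^{5}},$$
and the integrand here is exactly the target integrand, so $I = - \frac{48}{\left(a + 1\right)^{5}}$.

Setting $a = \frac{3}{4}$:
$$I = - \frac{49152}{16807}.$$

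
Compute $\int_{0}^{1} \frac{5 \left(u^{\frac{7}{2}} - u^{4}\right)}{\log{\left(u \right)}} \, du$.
$- \log{\left(\frac{100000}{59049} \right)}$

Replace the exponent $4$ by a parameter $a$: let $I(a) = \int_{0}^{1} \frac{5 \left(u^{\frac{7}{2}} - u^{a}\right)}{\log{\left(u \right)}} \, du$.

Since $\dfrac{\partial}{\partial a}\,u^{a} = u^{a} \ln u$, the $\ln u$ in the denominator cancels and
$$\frac{dI}{da} = \int_{0}^{1} -5 u^{a} \, du = -5 \left[\frac{u^{a+1}}{a+1}\right]_0^1 = - \frac{5}{a + 1}.$$

Integrating with respect to $a$ gives $I(a) = - \log{\left(\frac{32 \left(a + 1\right)^{5}}{59049} \right)} + C$.

At $a = \frac{7}{2}$ the integrand is identically $0$, so $I(\frac{7}{2}) = 0$. The closed form gives $0$, hence $C = 0$.

Setting $a = 4$:
$$I = - \log{\left(\frac{100000}{59049} \right)}.$$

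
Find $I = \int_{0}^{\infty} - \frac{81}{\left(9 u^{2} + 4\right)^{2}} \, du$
$- \frac{27 \pi}{32}$

Recall the elementary integral
$$J(a) = \int_{0}^{\infty} - \frac{1}{a^{2} + u^{2}} \, du = - \frac{\pi}{2 a}.$$

Differentiating under the integral sign with respect to $a$,
$$\frac{dJ}{da} = \int_{0}^{\infty} \frac{2 a}{\left(a^{2} + u^{2}\right)^{2}} \, du = \frac{\pi}{2 a^{2}},$$
so $\int_{0}^{\infty} - \frac{1}{\left(a^{2} + u^{2}\right)^{2}} \, du = - \frac{\pi}{4 a^{3}}$.

Setting $a = \frac{2}{3}$:
$$I = - \frac{27 \pi}{32}.$$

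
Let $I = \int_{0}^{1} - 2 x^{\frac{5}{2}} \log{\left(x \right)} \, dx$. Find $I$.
$\frac{8}{49}$

Start from the elementary integral
$$J(a) = \int_{0}^{1} - 2 x^{a} \, dx = - \frac{2}{a + 1}.$$

Differentiating under the integral sign brings down a factor of $\ln x$:
$$\frac{dJ}{da} = \int_{0}^{1} - 2 x^{a} \log{\left(x \right)} \, dx = \frac{2}{\left(a + 1\right)^{2}}.$$

The integral on the left is $I$, so $I = \frac{2}{\left(a + 1\right)^{2}}$.

Setting $a = \frac{5}{2}$:
$$I = \frac{8}{49}.$$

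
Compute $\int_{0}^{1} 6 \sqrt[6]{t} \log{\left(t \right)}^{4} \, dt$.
$\frac{1119744}{16807}$

Start from the elementary integral
$$J(a) = \int_{0}^{1} 6 t^{a} \, dt = \frac{6}{a + 1}.$$

Differentiating under the integral sign brings down a factor of $\ln t$:
$$\frac{dJ}{da} = \int_{0}^{1} 6 t^{a} \log{\left(t \right)} \, dt = - \frac{6}{\left(a + 1\right)^{2}}.$$

Repeating $4$ times in total — each differentiation brings down another $\ln t$ — gives
$$\frac{d^{4}J}{da^{4}} = \int_{0}^{1} 6 t^{a} \log{\left(t \right)}^{4} \, dt = \frac{144}{\left(a + 1\right)^{5}},$$
and the integrand here is exactly the target integrand, so $I = \frac{144}{\left(a + 1\right)^{5}}$.

Setting $a = \frac{1}{6}$:
$$I = \frac{1119744}{16807}.$$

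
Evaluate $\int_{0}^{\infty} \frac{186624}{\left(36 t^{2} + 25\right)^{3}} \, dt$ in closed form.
$\frac{5832 \pi}{3125}$

Recall the elementary integral
$$J(a) = \int_{0}^{\infty} \frac{4}{a^{2} + t^{2}} \, dt = \frac{2 \pi}{a}.$$

Differentiating under the integral sign with respect to $a$,
$$\frac{dJ}{da} = \int_{0}^{\infty} - \frac{8 a}{\left(a^{2} + t^{2}\right)^{2}} \, dt = - \frac{2 \pi}{a^{2}},$$
so $\int_{0}^{\infty} \frac{4}{\left(a^{2} + t^{2}\right)^{2}} \, dt = \frac{\pi}{a^{3}}$.

Repeating — each differentiation of $1/(t^2+a^2)^j$ produces $-2ja/(t^2+a^2)^{j+1}$ — and dividing through by $-2ja$ at each step yields, after $2$ differentiations in total,
$$\int_{0}^{\infty} \frac{4}{\left(a^{2} + t^{2}\right)^{3}} \, dt = \frac{3 \pi}{4 a^{5}}.$$

Setting $a = \frac{5}{6}$:
$$I = \frac{5832 \pi}{3125}.$$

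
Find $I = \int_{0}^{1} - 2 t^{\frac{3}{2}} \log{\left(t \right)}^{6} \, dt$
$- \frac{36864}{15625}$

Start from the elementary integral
$$J(a) = \int_{0}^{1} - 2 t^{a} \, dt = - \frac{2}{a + 1}.$$

Differentiating under the integral sign brings down a factor of $\ln t$:
$$\frac{dJ}{da} = \int_{0}^{1} - 2 t^{a} \log{\left(t \right)} \, dt = \frac{2}{\left(a + 1\right)^{2}}.$$

Repeating $6$ times in total — each differentiation brings down another $\ln t$ — gives
$$\frac{d^{6}J}{da^{6}} = \int_{0}^{1} - 2 t^{a} \log{\left(t \right)}^{6} \, dt = - \frac{1440}{\left(a + 1\right)^{7}},$$
and the integrand here is exactly the target integrand, so $I = - \frac{1440}{\left(a + 1\right)^{7}}$.

Setting $a = \frac{3}{2}$:
$$I = - \frac{36864}{15625}.$$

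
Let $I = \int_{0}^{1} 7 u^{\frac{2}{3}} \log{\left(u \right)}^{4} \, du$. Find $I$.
$\frac{40824}{3125}$

Start from the elementary integral
$$J(a) = \int_{0}^{1} 7 u^{a} \, du = \frac{7}{a + 1}.$$

Differentiating under the integral sign brings down a factor of $\ln u$:
$$\frac{dJ}{da} = \int_{0}^{1} 7 u^{a} \log{\left(u \right)} \, du = - \frac{7}{\left(a + 1\right)^{2}}.$$

Repeating $4$ times in total — each differentiation brings down another $\ln u$ — gives
$$\frac{d^{4}J}{da^{4}} = \int_{0}^{1} 7 u^{a} \log{\left(u \right)}^{4} \, du = \frac{168}{\left(a + 1\right)^{5}},$$
and the integrand here is exactly the target integrand, so $I = \frac{168}{\left(a + 1\right)^{5}}$.

Setting $a = \frac{2}{3}$:
$$I = \frac{40824}{3125}.$$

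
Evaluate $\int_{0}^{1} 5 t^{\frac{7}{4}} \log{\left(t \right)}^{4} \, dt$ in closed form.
$\frac{122880}{161051}$

Start from the elementary integral
$$J(a) = \int_{0}^{1} 5 t^{a} \, dt = \frac{5}{a + 1}.$$

Differentiating under the integral sign brings down a factor of $\ln t$:
$$\frac{dJ}{da} = \int_{0}^{1} 5 t^{a} \log{\left(t \right)} \, dt = - \frac{5}{\left(a + 1\right)^{2}}.$$

Repeating $4$ times in total — each differentiation brings down another $\ln t$ — gives
$$\frac{d^{4}J}{da^{4}} = \int_{0}^{1} 5 t^{a} \log{\left(t \right)}^{4} \, dt = \frac{120}{\left(a + 1\right)^{5}},$$
and the integrand here is exactly the target integrand, so $I = \frac{120}{\left(a + 1\right)^{5}}$.

Setting $a = \frac{7}{4}$:
$$I = \frac{122880}{161051}.$$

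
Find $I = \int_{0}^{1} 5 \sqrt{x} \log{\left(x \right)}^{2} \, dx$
$\frac{80}{27}$

Begin with the known integral
$$J(a) = \int_{0}^{1} 5 x^{a} \, dx = \frac{5}{a + 1}.$$

Differentiating under the integral sign brings down a factor of $\ln x$:
$$\frac{dJ}{da} = \int_{0}^{1} 5 x^{a} \log{\left(x \right)} \, dx = - \frac{5}{\left(a + 1\right)^{2}}.$$

Repeating twice in total — each differentiation brings down another $\ln x$ — gives
$$\frac{d^{2}J}{da^{2}} = \int_{0}^{1} 5 x^{a} \log{\left(x \right)}^{2} \, dx = \frac{10}{\left(a + 1\right)^{3}},$$
and the integrand here is exactly the target integrand, so $I = \frac{10}{\left(a + 1\right)^{3}}$.

Setting $a = \frac{1}{2}$:
$$I = \frac{80}{27}.$$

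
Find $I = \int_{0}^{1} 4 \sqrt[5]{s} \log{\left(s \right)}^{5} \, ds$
$- \frac{78125}{486}$

Begin with the known integral
$$J(a) = \int_{0}^{1} 4 s^{a} \, ds = \frac{4}{a + 1}.$$

Differentiating under the integral sign brings down a factor of $\ln s$:
$$\frac{dJ}{da} = \int_{0}^{1} 4 s^{a} \log{\left(s \right)} \, ds = - \frac{4}{\left(a + 1\right)^{2}}.$$

Repeating $5$ times in total — each differentiation brings down another $\ln s$ — gives
$$\frac{d^{5}J}{da^{5}} = \int_{0}^{1} 4 s^{a} \log{\left(s \right)}^{5} \, ds = - \frac{480}{\left(a + 1\right)^{6}},$$
and the integrand here is exactly the target integrand, so $I = - \frac{480}{\left(a + 1\right)^{6}}$.

Setting $a = \frac{1}{5}$:
$$I = - \frac{78125}{486}.$$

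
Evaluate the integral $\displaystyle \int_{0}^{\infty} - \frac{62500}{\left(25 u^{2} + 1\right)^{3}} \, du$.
$- \frac{9375 \pi}{4}$

Begin with the known result
$$J(a) = \int_{0}^{\infty} - \frac{4}{a^{2} + u^{2}} \, du = - \frac{2 \pi}{a}.$$

Differentiating under the integral sign with respect to $a$,
$$\frac{dJ}{da} = \int_{0}^{\infty} \frac{8 a}{\left(a^{2} + u^{2}\right)^{2}} \, du = \frac{2 \pi}{a^{2}},$$
so $\int_{0}^{\infty} - \frac{4}{\left(a^{2} + u^{2}\right)^{2}} \, du = - \frac{\pi}{a^{3}}$.

Repeating — each differentiation of $1/(u^2+a^2)^j$ produces $-2ja/(u^2+a^2)^{j+1}$ — and dividing through by $-2ja$ at each step yields, after $2$ differentiations in total,
$$\int_{0}^{\infty} - \frac{4}{\left(a^{2} + u^{2}\right)^{3}} \, du = - \frac{3 \pi}{4 a^{5}}.$$

Setting $a = \frac{1}{5}$:
$$I = - \frac{9375 \pi}{4}.$$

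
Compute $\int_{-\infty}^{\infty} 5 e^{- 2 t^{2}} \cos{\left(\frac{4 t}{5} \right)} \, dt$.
$\frac{5 \sqrt{2} \sqrt{\pi}}{2 e^{\frac{2}{25}}}$

Define $I(b) = \int_{-\infty}^{\infty} 5 e^{- 2 t^{2}} \cos{\left(b t \right)} \, dt$.

Differentiating under the integral sign,
$$I'(b) = \int_{-\infty}^{\infty} - 5 t e^{- 2 t^{2}} \sin{\left(b t \right)} \, dt.$$

Integrate $\int_{-\infty}^{\infty} t \sin(b t)\, e^{- 2 t^{2}}\, dt$ by parts with $u = \sin(b t)$ and $dv = t\, e^{- 2 t^{2}}\, dt$, giving $v = - \frac{e^{- 2 t^{2}}}{4}$. The boundary term vanishes and
$$\int_{-\infty}^{\infty} t \sin(b t)\, e^{- 2 t^{2}}\, dt = \frac{b}{4} \int_{-\infty}^{\infty} \cos(b t)\, e^{- 2 t^{2}}\, dt,$$
so $I'(b) = - \frac{b}{4}\, I(b)$.

This is a separable first-order ODE; solving with the initial condition $I(0) = \int_{-\infty}^{\infty} 5 e^{- 2 t^{2}}\,dt = \frac{5 \sqrt{2} \sqrt{\pi}}{2}$ gives
$$I(b) = \frac{5 \sqrt{2} \sqrt{\pi} e^{- \frac{b^{2}}{8}}}{2}.$$

Setting $b = \frac{4}{5}$:
$$I = \frac{5 \sqrt{2} \sqrt{\pi}}{2 e^{\frac{2}{25}}}.$$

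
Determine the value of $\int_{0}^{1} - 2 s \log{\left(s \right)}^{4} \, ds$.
$- \frac{3}{2}$

Start from the elementary integral
$$J(a) = \int_{0}^{1} - 2 s^{a} \, ds = - \frac{2}{a + 1}.$$

Differentiating under the integral sign brings down a factor of $\ln s$:
$$\frac{dJ}{da} = \int_{0}^{1} - 2 s^{a} \log{\left(s \right)} \, ds = \frac{2}{\left(a + 1\right)^{2}}.$$

Repeating $4$ times in total — each differentiation brings down another $\ln s$ — gives
$$\frac{d^{4}J}{da^{4}} = \int_{0}^{1} - 2 s^{a} \log{\left(s \right)}^{4} \, ds = - \frac{48}{\left(a + 1\right)^{5}},$$
and the integrand here is exactly the target integrand, so $I = - \frac{48}{\left(a + 1\right)^{5}}$.

Setting $a = 1$:
$$I = - \frac{3}{2}.$$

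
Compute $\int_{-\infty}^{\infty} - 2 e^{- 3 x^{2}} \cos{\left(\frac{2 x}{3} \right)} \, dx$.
$- \frac{2 \sqrt{3} \sqrt{\pi}}{3 e^{\frac{1}{27}}}$

Treat the cosine frequency as a parameter and define $I(b) = \int_{-\infty}^{\infty} - 2 e^{- 3 x^{2}} \cos{\left(b x \right)} \, dx$.

Differentiating under the integral sign,
$$I'(b) = \int_{-\infty}^{\infty} 2 x e^{- 3 x^{2}} \sin{\left(b x \right)} \, dx.$$

Integrate $\int_{-\infty}^{\infty} x \sin(b x)\, e^{- 3 x^{2}}\, dx$ by parts with $u = \sin(b x)$ and $dv = x\, e^{- 3 x^{2}}\, dx$, giving $v = - \frac{e^{- 3 x^{2}}}{6}$. The boundary term vanishes and
$$\int_{-\infty}^{\infty} x \sin(b x)\, e^{- 3 x^{2}}\, dx = \frac{b}{6} \int_{-\infty}^{\infty} \cos(b x)\, e^{- 3 x^{2}}\, dx,$$
so $I'(b) = - \frac{b}{6}\, I(b)$.

This is a separable first-order ODE; solving with the initial condition $I(0) = \int_{-\infty}^{\infty} - 2 e^{- 3 x^{2}}\,dx = - \frac{2 \sqrt{3} \sqrt{\pi}}{3}$ gives
$$I(b) = - \frac{2 \sqrt{3} \sqrt{\pi} e^{- \frac{b^{2}}{12}}}{3}.$$

Setting $b = \frac{2}{3}$:
$$I = - \frac{2 \sqrt{3} \sqrt{\pi}}{3 e^{\frac{1}{27}}}.$$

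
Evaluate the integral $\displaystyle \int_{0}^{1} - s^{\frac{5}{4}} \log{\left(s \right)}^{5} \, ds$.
$\frac{163840}{177147}$

Begin with the known integral
$$J(a) = \int_{0}^{1} - s^{a} \, ds = - \frac{1}{a + 1}.$$

Differentiating under the integral sign brings down a factor of $\ln s$:
$$\frac{dJ}{da} = \int_{0}^{1} - s^{a} \log{\left(s \right)} \, ds = \frac{1}{\left(a + 1\right)^{2}}.$$

Repeating $5$ times in total — each differentiation brings down another $\ln s$ — gives
$$\frac{d^{5}J}{da^{5}} = \int_{0}^{1} - s^{a} \log{\left(s \right)}^{5} \, ds = \frac{120}{\left(a + 1\right)^{6}},$$
and the integrand here is exactly the target integrand, so $I = \frac{120}{\left(a + 1\right)^{6}}$.

Setting $a = \frac{5}{4}$:
$$I = \frac{163840}{177147}.$$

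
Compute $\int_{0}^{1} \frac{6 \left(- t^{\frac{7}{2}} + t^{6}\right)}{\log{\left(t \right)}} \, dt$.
$\log{\left(\frac{7529536}{531441} \right)}$

Introduce a parameter $a$ in the exponent: let $I(a) = \int_{0}^{1} \frac{6 \left(- t^{\frac{7}{2}} + t^{a}\right)}{\log{\left(t \right)}} \, dt$.

Since $\dfrac{\partial}{\partial a}\,t^{a} = t^{a} \ln t$, the $\ln t$ in the denominator cancels and
$$\frac{dI}{da} = \int_{0}^{1} 6 t^{a} \, dt = 6 \left[\frac{t^{a+1}}{a+1}\right]_0^1 = \frac{6}{a + 1}.$$

Integrating with respect to $a$ gives $I(a) = \log{\left(\frac{64 \left(a + 1\right)^{6}}{531441} \right)} + C$.

At $a = \frac{7}{2}$ the integrand is identically $0$, so $I(\frac{7}{2}) = 0$. The closed form gives $0$, hence $C = 0$.

Setting $a = 6$:
$$I = \log{\left(\frac{7529536}{531441} \right)}.$$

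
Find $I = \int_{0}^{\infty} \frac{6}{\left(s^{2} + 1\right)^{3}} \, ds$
$\frac{9 \pi}{8}$

Begin with the known result
$$J(a) = \int_{0}^{\infty} \frac{6}{a^{2} + s^{2}} \, ds = \frac{3 \pi}{a}.$$

Differentiating under the integral sign with respect to $a$,
$$\frac{dJ}{da} = \int_{0}^{\infty} - \frac{12 a}{\left(a^{2} + s^{2}\right)^{2}} \, ds = - \frac{3 \pi}{a^{2}},$$
so $\int_{0}^{\infty} \frac{6}{\left(a^{2} + s^{2}\right)^{2}} \, ds = \frac{3 \pi}{2 a^{3}}$.

Repeating — each differentiation of $1/(s^2+a^2)^j$ produces $-2ja/(s^2+a^2)^{j+1}$ — and dividing through by $-2ja$ at each step yields, after $2$ differentiations in total,
$$\int_{0}^{\infty} \frac{6}{\left(a^{2} + s^{2}\right)^{3}} \, ds = \frac{9 \pi}{8 a^{5}}.$$

Setting $a = 1$:
$$I = \frac{9 \pi}{8}.$$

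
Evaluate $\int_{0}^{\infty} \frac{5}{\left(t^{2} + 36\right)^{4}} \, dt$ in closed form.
$\frac{25 \pi}{8957952}$

Recall the elementary integral
$$J(a) = \int_{0}^{\infty} \frac{5}{a^{2} + t^{2}} \, dt = \frac{5 \pi}{2 a}.$$

Differentiating under the integral sign with respect to $a$,
$$\frac{dJ}{da} = \int_{0}^{\infty} - \frac{10 a}{\left(a^{2} + t^{2}\right)^{2}} \, dt = - \frac{5 \pi}{2 a^{2}},$$
so $\int_{0}^{\infty} \frac{5}{\left(a^{2} + t^{2}\right)^{2}} \, dt = \frac{5 \pi}{4 a^{3}}$.

Repeating — each differentiation of $1/(t^2+a^2)^j$ produces $-2ja/(t^2+a^2)^{j+1}$ — and dividing through by $-2ja$ at each step yields, after $3$ differentiations in total,
$$\int_{0}^{\infty} \frac{5}{\left(a^{2} + t^{2}\right)^{4}} \, dt = \frac{25 \pi}{32 a^{7}}.$$

Setting $a = 6$:
$$I = \frac{25 \pi}{8957952}.$$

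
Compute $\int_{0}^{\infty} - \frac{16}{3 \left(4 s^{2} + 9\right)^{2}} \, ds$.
$- \frac{2 \pi}{81}$

Begin with the known result
$$J(a) = \int_{0}^{\infty} - \frac{1}{3 \left(a^{2} + s^{2}\right)} \, ds = - \frac{\pi}{6 a}.$$

Differentiating under the integral sign with respect to $a$,
$$\frac{dJ}{da} = \int_{0}^{\infty} \frac{2 a}{3 \left(a^{2} + s^{2}\right)^{2}} \, ds = \frac{\pi}{6 a^{2}},$$
so $\int_{0}^{\infty} - \frac{1}{3 \left(a^{2} + s^{2}\right)^{2}} \, ds = - \frac{\pi}{12 a^{3}}$.

Setting $a = \frac{3}{2}$:
$$I = - \frac{2 \pi}{81}.$$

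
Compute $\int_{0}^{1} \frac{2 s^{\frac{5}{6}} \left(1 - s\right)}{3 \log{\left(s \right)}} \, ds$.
$- \frac{2 \log{\left(17 \right)}}{3} + \frac{2 \log{\left(11 \right)}}{3}$

Replace the exponent $\frac{5}{6}$ by a parameter $a$: let $I(a) = \int_{0}^{1} \frac{2 \left(- s^{\frac{11}{6}} + s^{a}\right)}{3 \log{\left(s \right)}} \, ds$.

Since $\dfrac{\partial}{\partial a}\,s^{a} = s^{a} \ln s$, the $\ln s$ in the denominator cancels and
$$\frac{dI}{da} = \int_{0}^{1} \frac{2}{3} s^{a} \, ds = \frac{2}{3} \left[\frac{s^{a+1}}{a+1}\right]_0^1 = \frac{2}{3 \left(a + 1\right)}.$$

Integrating with respect to $a$ gives $I(a) = \log{\left(\frac{\sqrt[3]{17} \cdot 6^{\frac{2}{3}} \left(a + 1\right)^{\frac{2}{3}}}{17} \right)} + C$.

At $a = \frac{11}{6}$ the integrand is identically $0$, so $I(\frac{11}{6}) = 0$. The closed form gives $0$, hence $C = 0$.

Setting $a = \frac{5}{6}$:
$$I = - \frac{2 \log{\left(17 \right)}}{3} + \frac{2 \log{\left(11 \right)}}{3}.$$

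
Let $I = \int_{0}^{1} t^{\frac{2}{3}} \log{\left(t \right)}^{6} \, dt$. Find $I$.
$\frac{314928}{15625}$

Consider the simpler parametrised integral
$$J(a) = \int_{0}^{1} t^{a} \, dt = \frac{1}{a + 1}.$$

Differentiating under the integral sign brings down a factor of $\ln t$:
$$\frac{dJ}{da} = \int_{0}^{1} t^{a} \log{\left(t \right)} \, dt = - \frac{1}{\left(a + 1\right)^{2}}.$$

Repeating $6$ times in total — each differentiation brings down another $\ln t$ — gives
$$\frac{d^{6}J}{da^{6}} = \int_{0}^{1} t^{a} \log{\left(t \right)}^{6} \, dt = \frac{720}{\left(a + 1\right)^{7}},$$
and the integrand here is exactly the target integrand, so $I = \frac{720}{\left(a + 1\right)^{7}}$.

Setting $a = \frac{2}{3}$:
$$I = \frac{314928}{15625}.$$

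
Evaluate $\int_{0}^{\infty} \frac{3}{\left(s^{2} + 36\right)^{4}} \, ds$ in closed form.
$\frac{5 \pi}{2985984}$

Start from the standard arctangent integral
$$J(a) = \int_{0}^{\infty} \frac{3}{a^{2} + s^{2}} \, ds = \frac{3 \pi}{2 a}.$$

Differentiating under the integral sign with respect to $a$,
$$\frac{dJ}{da} = \int_{0}^{\infty} - \frac{6 a}{\left(a^{2} + s^{2}\right)^{2}} \, ds = - \frac{3 \pi}{2 a^{2}},$$
so $\int_{0}^{\infty} \frac{3}{\left(a^{2} + s^{2}\right)^{2}} \, ds = \frac{3 \pi}{4 a^{3}}$.

Repeating — each differentiation of $1/(s^2+a^2)^j$ produces $-2ja/(s^2+a^2)^{j+1}$ — and dividing through by $-2ja$ at each step yields, after $3$ differentiations in total,
$$\int_{0}^{\infty} \frac{3}{\left(a^{2} + s^{2}\right)^{4}} \, ds = \frac{15 \pi}{32 a^{7}}.$$

Setting $a = 6$:
$$I = \frac{5 \pi}{2985984}.$$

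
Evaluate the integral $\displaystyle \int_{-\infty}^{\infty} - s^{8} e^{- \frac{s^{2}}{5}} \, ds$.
$- \frac{65625 \sqrt{5} \sqrt{\pi}}{16}$

Begin with the known integral
$$J(a) = \int_{-\infty}^{\infty} - e^{- a s^{2}} \, ds = - \frac{\sqrt{\pi}}{\sqrt{a}}.$$

Differentiating under the integral sign brings down a factor of $(-s^2)$:
$$\frac{dJ}{da} = \int_{-\infty}^{\infty} s^{2} e^{- a s^{2}} \, ds = \frac{\sqrt{\pi}}{2 a^{\frac{3}{2}}}.$$

Repeating $4$ times in total — each differentiation brings down another $(-s^2)$ — gives
$$\frac{d^{4}J}{da^{4}} = \int_{-\infty}^{\infty} - s^{8} e^{- a s^{2}} \, ds = - \frac{105 \sqrt{\pi}}{16 a^{\frac{9}{2}}},$$
and the integrand here is exactly the target integrand, so $I = - \frac{105 \sqrt{\pi}}{16 a^{\frac{9}{2}}}$.

Setting $a = \frac{1}{5}$:
$$I = - \frac{65625 \sqrt{5} \sqrt{\pi}}{16}.$$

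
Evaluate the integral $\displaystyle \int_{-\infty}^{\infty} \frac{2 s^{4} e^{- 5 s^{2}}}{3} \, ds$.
$\frac{\sqrt{5} \sqrt{\pi}}{250}$

Consider the simpler parametrised integral
$$J(a) = \int_{-\infty}^{\infty} \frac{2 e^{- a s^{2}}}{3} \, ds = \frac{2 \sqrt{\pi}}{3 \sqrt{a}}.$$

Differentiating under the integral sign brings down a factor of $(-s^2)$:
$$\frac{dJ}{da} = \int_{-\infty}^{\infty} - \frac{2 s^{2} e^{- a s^{2}}}{3} \, ds = - \frac{\sqrt{\pi}}{3 a^{\frac{3}{2}}}.$$

Repeating twice in total — each differentiation brings down another $(-s^2)$ — gives
$$\frac{d^{2}J}{da^{2}} = \int_{-\infty}^{\infty} \frac{2 s^{4} e^{- a s^{2}}}{3} \, ds = \frac{\sqrt{\pi}}{2 a^{\frac{5}{2}}},$$
and the integrand here is exactly the target integrand, so $I = \frac{\sqrt{\pi}}{2 a^{\frac{5}{2}}}$.

Setting $a = 5$:
$$I = \frac{\sqrt{5} \sqrt{\pi}}{250}.$$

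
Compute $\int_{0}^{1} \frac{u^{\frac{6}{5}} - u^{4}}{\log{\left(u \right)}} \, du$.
$- \log{\left(\frac{25}{11} \right)}$

Introduce a parameter $a$ in the exponent: let $I(a) = \int_{0}^{1} \frac{u^{\frac{6}{5}} - u^{a}}{\log{\left(u \right)}} \, du$.

Since $\dfrac{\partial}{\partial a}\,u^{a} = u^{a} \ln u$, the $\ln u$ in the denominator cancels and
$$\frac{dI}{da} = \int_{0}^{1} -1 u^{a} \, du = -1 \left[\frac{u^{a+1}}{a+1}\right]_0^1 = - \frac{1}{a + 1}.$$

Integrating with respect to $a$ gives $I(a) = - \log{\left(\frac{5 a}{11} + \frac{5}{11} \right)} + C$.

At $a = \frac{6}{5}$ the integrand is identically $0$, so $I(\frac{6}{5}) = 0$. The closed form gives $0$, hence $C = 0$.

Setting $a = 4$:
$$I = - \log{\left(\frac{25}{11} \right)}.$$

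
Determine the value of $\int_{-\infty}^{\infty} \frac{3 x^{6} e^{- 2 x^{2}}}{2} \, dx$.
$\frac{45 \sqrt{2} \sqrt{\pi}}{256}$

Consider the simpler parametrised integral
$$J(a) = \int_{-\infty}^{\infty} \frac{3 e^{- a x^{2}}}{2} \, dx = \frac{3 \sqrt{\pi}}{2 \sqrt{a}}.$$

Differentiating under the integral sign brings down a factor of $(-x^2)$:
$$\frac{dJ}{da} = \int_{-\infty}^{\infty} - \frac{3 x^{2} e^{- a x^{2}}}{2} \, dx = - \frac{3 \sqrt{\pi}}{4 a^{\frac{3}{2}}}.$$

Repeating $3$ times in total — each differentiation brings down another $(-x^2)$ — gives
$$\frac{d^{3}J}{da^{3}} = \int_{-\infty}^{\infty} - \frac{3 x^{6} e^{- a x^{2}}}{2} \, dx = - \frac{45 \sqrt{\pi}}{16 a^{\frac{7}{2}}},$$
and the integrand here is $(-1)^{3}$ times the target integrand, so $I = (-1)^{3}\,\frac{d^{3}J}{da^{3}} = \frac{45 \sqrt{\pi}}{16 a^{\frac{7}{2}}}$.

Setting $a = 2$:
$$I = \frac{45 \sqrt{2} \sqrt{\pi}}{256}.$$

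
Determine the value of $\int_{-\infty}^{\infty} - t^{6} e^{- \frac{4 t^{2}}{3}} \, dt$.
$- \frac{405 \sqrt{3} \sqrt{\pi}}{1024}$

Begin with the known integral
$$J(a) = \int_{-\infty}^{\infty} - e^{- a t^{2}} \, dt = - \frac{\sqrt{\pi}}{\sqrt{a}}.$$

Differentiating under the integral sign brings down a factor of $(-t^2)$:
$$\frac{dJ}{da} = \int_{-\infty}^{\infty} t^{2} e^{- a t^{2}} \, dt = \frac{\sqrt{\pi}}{2 a^{\frac{3}{2}}}.$$

Repeating $3$ times in total — each differentiation brings down another $(-t^2)$ — gives
$$\frac{d^{3}J}{da^{3}} = \int_{-\infty}^{\infty} t^{6} e^{- a t^{2}} \, dt = \frac{15 \sqrt{\pi}}{8 a^{\frac{7}{2}}},$$
and the integrand here is $(-1)^{3}$ times the target integrand, so $I = (-1)^{3}\,\frac{d^{3}J}{da^{3}} = - \frac{15 \sqrt{\pi}}{8 a^{\frac{7}{2}}}$.

Setting $a = \frac{4}{3}$:
$$I = - \frac{405 \sqrt{3} \sqrt{\pi}}{1024}.$$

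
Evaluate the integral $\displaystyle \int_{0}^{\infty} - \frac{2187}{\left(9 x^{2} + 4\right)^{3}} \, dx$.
$- \frac{2187 \pi}{512}$

Start from the standard arctangent integral
$$J(a) = \int_{0}^{\infty} - \frac{3}{a^{2} + x^{2}} \, dx = - \frac{3 \pi}{2 a}.$$

Differentiating under the integral sign with respect to $a$,
$$\frac{dJ}{da} = \int_{0}^{\infty} \frac{6 a}{\left(a^{2} + x^{2}\right)^{2}} \, dx = \frac{3 \pi}{2 a^{2}},$$
so $\int_{0}^{\infty} - \frac{3}{\left(a^{2} + x^{2}\right)^{2}} \, dx = - \frac{3 \pi}{4 a^{3}}$.

Repeating — each differentiation of $1/(x^2+a^2)^j$ produces $-2ja/(x^2+a^2)^{j+1}$ — and dividing through by $-2ja$ at each step yields, after $2$ differentiations in total,
$$\int_{0}^{\infty} - \frac{3}{\left(a^{2} + x^{2}\right)^{3}} \, dx = - \frac{9 \pi}{16 a^{5}}.$$

Setting $a = \frac{2}{3}$:
$$I = - \frac{2187 \pi}{512}.$$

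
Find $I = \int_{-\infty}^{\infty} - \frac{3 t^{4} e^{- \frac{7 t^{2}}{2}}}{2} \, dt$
$- \frac{9 \sqrt{14} \sqrt{\pi}}{686}$

Begin with the known integral
$$J(a) = \int_{-\infty}^{\infty} - \frac{3 e^{- a t^{2}}}{2} \, dt = - \frac{3 \sqrt{\pi}}{2 \sqrt{a}}.$$

Differentiating under the integral sign brings down a factor of $(-t^2)$:
$$\frac{dJ}{da} = \int_{-\infty}^{\infty} \frac{3 t^{2} e^{- a t^{2}}}{2} \, dt = \frac{3 \sqrt{\pi}}{4 a^{\frac{3}{2}}}.$$

Repeating twice in total — each differentiation brings down another $(-t^2)$ — gives
$$\frac{d^{2}J}{da^{2}} = \int_{-\infty}^{\infty} - \frac{3 t^{4} e^{- a t^{2}}}{2} \, dt = - \frac{9 \sqrt{\pi}}{8 a^{\frac{5}{2}}},$$
and the integrand here is exactly the target integrand, so $I = - \frac{9 \sqrt{\pi}}{8 a^{\frac{5}{2}}}$.

Setting $a = \frac{7}{2}$:
$$I = - \frac{9 \sqrt{14} \sqrt{\pi}}{686}.$$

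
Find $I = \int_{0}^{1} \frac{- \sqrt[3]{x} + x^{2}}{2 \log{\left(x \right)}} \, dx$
$\log{\left(\frac{3}{2} \right)}$

Replace the exponent $2$ by a parameter $a$: let $I(a) = \int_{0}^{1} \frac{- \sqrt[3]{x} + x^{a}}{2 \log{\left(x \right)}} \, dx$.

Since $\dfrac{\partial}{\partial a}\,x^{a} = x^{a} \ln x$, the $\ln x$ in the denominator cancels and
$$\frac{dI}{da} = \int_{0}^{1} \frac{1}{2} x^{a} \, dx = \frac{1}{2} \left[\frac{x^{a+1}}{a+1}\right]_0^1 = \frac{1}{2 \left(a + 1\right)}.$$

Integrating with respect to $a$ gives $I(a) = \frac{\log{\left(a + 1 \right)}}{2} - \log{\left(2 \right)} + \frac{\log{\left(3 \right)}}{2} + C$.

At $a = \frac{1}{3}$ the integrand is identically $0$, so $I(\frac{1}{3}) = 0$. The closed form gives $0$, hence $C = 0$.

Setting $a = 2$:
$$I = \log{\left(\frac{3}{2} \right)}.$$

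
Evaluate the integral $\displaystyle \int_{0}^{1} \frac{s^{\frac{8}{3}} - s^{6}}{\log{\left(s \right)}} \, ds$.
$- \log{\left(21 \right)} + \log{\left(11 \right)}$

Consider the one-parameter family: let $I(a) = \int_{0}^{1} \frac{s^{\frac{8}{3}} - s^{a}}{\log{\left(s \right)}} \, ds$.

Since $\dfrac{\partial}{\partial a}\,s^{a} = s^{a} \ln s$, the $\ln s$ in the denominator cancels and
$$\frac{dI}{da} = \int_{0}^{1} -1 s^{a} \, ds = -1 \left[\frac{s^{a+1}}{a+1}\right]_0^1 = - \frac{1}{a + 1}.$$

Integrating with respect to $a$ gives $I(a) = - \log{\left(\frac{3 a}{11} + \frac{3}{11} \right)} + C$.

At $a = \frac{8}{3}$ the integrand is identically $0$, so $I(\frac{8}{3}) = 0$. The closed form gives $0$, hence $C = 0$.

Setting $a = 6$:
$$I = - \log{\left(21 \right)} + \log{\left(11 \right)}.$$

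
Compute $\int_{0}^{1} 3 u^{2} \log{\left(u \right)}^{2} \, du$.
$\frac{2}{9}$

Start from the elementary integral
$$J(a) = \int_{0}^{1} 3 u^{a} \, du = \frac{3}{a + 1}.$$

Differentiating under the integral sign brings down a factor of $\ln u$:
$$\frac{dJ}{da} = \int_{0}^{1} 3 u^{a} \log{\left(u \right)} \, du = - \frac{3}{\left(a + 1\right)^{2}}.$$

Repeating twice in total — each differentiation brings down another $\ln u$ — gives
$$\frac{d^{2}J}{da^{2}} = \int_{0}^{1} 3 u^{a} \log{\left(u \right)}^{2} \, du = \frac{6}{\left(a + 1\right)^{3}},$$
and the integrand here is exactly the target integrand, so $I = \frac{6}{\left(a + 1\right)^{3}}$.

Setting $a = 2$:
$$I = \frac{2}{9}.$$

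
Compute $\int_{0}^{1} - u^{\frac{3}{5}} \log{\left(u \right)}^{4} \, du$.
$- \frac{9375}{4096}$

Begin with the known integral
$$J(a) = \int_{0}^{1} - u^{a} \, du = - \frac{1}{a + 1}.$$

Differentiating under the integral sign brings down a factor of $\ln u$:
$$\frac{dJ}{da} = \int_{0}^{1} - u^{a} \log{\left(u \right)} \, du = \frac{1}{\left(a + 1\right)^{2}}.$$

Repeating $4$ times in total — each differentiation brings down another $\ln u$ — gives
$$\frac{d^{4}J}{da^{4}} = \int_{0}^{1} - u^{a} \log{\left(u \right)}^{4} \, du = - \frac{24}{\left(a + 1\right)^{5}},$$
and the integrand here is exactly the target integrand, so $I = - \frac{24}{\left(a + 1\right)^{5}}$.

Setting $a = \frac{3}{5}$:
$$I = - \frac{9375}{4096}.$$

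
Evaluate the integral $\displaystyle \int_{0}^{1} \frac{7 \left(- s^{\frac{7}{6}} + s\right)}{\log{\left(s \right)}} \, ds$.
$\log{\left(\frac{35831808}{62748517} \right)}$

Introduce a parameter $a$ in the exponent: let $I(a) = \int_{0}^{1} \frac{7 \left(- s^{\frac{7}{6}} + s^{a}\right)}{\log{\left(s \right)}} \, ds$.

Since $\dfrac{\partial}{\partial a}\,s^{a} = s^{a} \ln s$, the $\ln s$ in the denominator cancels and
$$\frac{dI}{da} = \int_{0}^{1} 7 s^{a} \, ds = 7 \left[\frac{s^{a+1}}{a+1}\right]_0^1 = \frac{7}{a + 1}.$$

Integrating with respect to $a$ gives $I(a) = \log{\left(\frac{279936 \left(a + 1\right)^{7}}{62748517} \right)} + C$.

At $a = \frac{7}{6}$ the integrand is identically $0$, so $I(\frac{7}{6}) = 0$. The closed form gives $0$, hence $C = 0$.

Setting $a = 1$:
$$I = \log{\left(\frac{35831808}{62748517} \right)}.$$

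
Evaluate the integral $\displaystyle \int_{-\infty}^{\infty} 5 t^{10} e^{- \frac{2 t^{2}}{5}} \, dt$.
$\frac{14765625 \sqrt{10} \sqrt{\pi}}{2048}$

Consider the simpler parametrised integral
$$J(a) = \int_{-\infty}^{\infty} 5 e^{- a t^{2}} \, dt = \frac{5 \sqrt{\pi}}{\sqrt{a}}.$$

Differentiating under the integral sign brings down a factor of $(-t^2)$:
$$\frac{dJ}{da} = \int_{-\infty}^{\infty} - 5 t^{2} e^{- a t^{2}} \, dt = - \frac{5 \sqrt{\pi}}{2 a^{\frac{3}{2}}}.$$

Repeating $5$ times in total — each differentiation brings down another $(-t^2)$ — gives
$$\frac{d^{5}J}{da^{5}} = \int_{-\infty}^{\infty} - 5 t^{10} e^{- a t^{2}} \, dt = - \frac{4725 \sqrt{\pi}}{32 a^{\frac{11}{2}}},$$
and the integrand here is $(-1)^{5}$ times the target integrand, so $I = (-1)^{5}\,\frac{d^{5}J}{da^{5}} = \frac{4725 \sqrt{\pi}}{32 a^{\frac{11}{2}}}$.

Setting $a = \frac{2}{5}$:
$$I = \frac{14765625 \sqrt{10} \sqrt{\pi}}{2048}.$$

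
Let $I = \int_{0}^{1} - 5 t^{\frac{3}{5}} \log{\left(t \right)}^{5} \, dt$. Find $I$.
$\frac{1171875}{32768}$

Begin with the known integral
$$J(a) = \int_{0}^{1} - 5 t^{a} \, dt = - \frac{5}{a + 1}.$$

Differentiating under the integral sign brings down a factor of $\ln t$:
$$\frac{dJ}{da} = \int_{0}^{1} - 5 t^{a} \log{\left(t \right)} \, dt = \frac{5}{\left(a + 1\right)^{2}}.$$

Repeating $5$ times in total — each differentiation brings down another $\ln t$ — gives
$$\frac{d^{5}J}{da^{5}} = \int_{0}^{1} - 5 t^{a} \log{\left(t \right)}^{5} \, dt = \frac{600}{\left(a + 1\right)^{6}},$$
and the integrand here is exactly the target integrand, so $I = \frac{600}{\left(a + 1\right)^{6}}$.

Setting $a = \frac{3}{5}$:
$$I = \frac{1171875}{32768}.$$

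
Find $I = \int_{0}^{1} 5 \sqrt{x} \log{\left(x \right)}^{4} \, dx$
$\frac{1280}{81}$

Start from the elementary integral
$$J(a) = \int_{0}^{1} 5 x^{a} \, dx = \frac{5}{a + 1}.$$

Differentiating under the integral sign brings down a factor of $\ln x$:
$$\frac{dJ}{da} = \int_{0}^{1} 5 x^{a} \log{\left(x \right)} \, dx = - \frac{5}{\left(a + 1\right)^{2}}.$$

Repeating $4$ times in total — each differentiation brings down another $\ln x$ — gives
$$\frac{d^{4}J}{da^{4}} = \int_{0}^{1} 5 x^{a} \log{\left(x \right)}^{4} \, dx = \frac{120}{\left(a + 1\right)^{5}},$$
and the integrand here is exactly the target integrand, so $I = \frac{120}{\left(a + 1\right)^{5}}$.

Setting $a = \frac{1}{2}$:
$$I = \frac{1280}{81}.$$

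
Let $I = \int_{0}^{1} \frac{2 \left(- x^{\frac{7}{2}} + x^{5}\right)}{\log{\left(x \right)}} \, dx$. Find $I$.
$\log{\left(\frac{16}{9} \right)}$

Consider the one-parameter family: let $I(a) = \int_{0}^{1} \frac{2 \left(- x^{\frac{7}{2}} + x^{a}\right)}{\log{\left(x \right)}} \, dx$.

Since $\dfrac{\partial}{\partial a}\,x^{a} = x^{a} \ln x$, the $\ln x$ in the denominator cancels and
$$\frac{dI}{da} = \int_{0}^{1} 2 x^{a} \, dx = 2 \left[\frac{x^{a+1}}{a+1}\right]_0^1 = \frac{2}{a + 1}.$$

Integrating with respect to $a$ gives $I(a) = \log{\left(\frac{4 \left(a + 1\right)^{2}}{81} \right)} + C$.

At $a = \frac{7}{2}$ the integrand is identically $0$, so $I(\frac{7}{2}) = 0$. The closed form gives $0$, hence $C = 0$.

Setting $a = 5$:
$$I = \log{\left(\frac{16}{9} \right)}.$$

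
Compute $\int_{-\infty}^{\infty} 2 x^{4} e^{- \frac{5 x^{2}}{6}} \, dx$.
$\frac{54 \sqrt{30} \sqrt{\pi}}{125}$

Consider the simpler parametrised integral
$$J(a) = \int_{-\infty}^{\infty} 2 e^{- a x^{2}} \, dx = \frac{2 \sqrt{\pi}}{\sqrt{a}}.$$

Differentiating under the integral sign brings down a factor of $(-x^2)$:
$$\frac{dJ}{da} = \int_{-\infty}^{\infty} - 2 x^{2} e^{- a x^{2}} \, dx = - \frac{\sqrt{\pi}}{a^{\frac{3}{2}}}.$$

Repeating twice in total — each differentiation brings down another $(-x^2)$ — gives
$$\frac{d^{2}J}{da^{2}} = \int_{-\infty}^{\infty} 2 x^{4} e^{- a x^{2}} \, dx = \frac{3 \sqrt{\pi}}{2 a^{\frac{5}{2}}},$$
and the integrand here is exactly the target integrand, so $I = \frac{3 \sqrt{\pi}}{2 a^{\frac{5}{2}}}$.

Setting $a = \frac{5}{6}$:
$$I = \frac{54 \sqrt{30} \sqrt{\pi}}{125}.$$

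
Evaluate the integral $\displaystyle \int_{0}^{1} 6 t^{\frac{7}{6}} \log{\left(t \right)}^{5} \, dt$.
$- \frac{33592320}{4826809}$

Begin with the known integral
$$J(a) = \int_{0}^{1} 6 t^{a} \, dt = \frac{6}{a + 1}.$$

Differentiating under the integral sign brings down a factor of $\ln t$:
$$\frac{dJ}{da} = \int_{0}^{1} 6 t^{a} \log{\left(t \right)} \, dt = - \frac{6}{\left(a + 1\right)^{2}}.$$

Repeating $5$ times in total — each differentiation brings down another $\ln t$ — gives
$$\frac{d^{5}J}{da^{5}} = \int_{0}^{1} 6 t^{a} \log{\left(t \right)}^{5} \, dt = - \frac{720}{\left(a + 1\right)^{6}},$$
and the integrand here is exactly the target integrand, so $I = - \frac{720}{\left(a + 1\right)^{6}}$.

Setting $a = \frac{7}{6}$:
$$I = - \frac{33592320}{4826809}.$$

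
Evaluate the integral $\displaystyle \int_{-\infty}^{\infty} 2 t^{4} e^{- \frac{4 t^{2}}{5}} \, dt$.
$\frac{75 \sqrt{5} \sqrt{\pi}}{64}$

Start from the elementary integral
$$J(a) = \int_{-\infty}^{\infty} 2 e^{- a t^{2}} \, dt = \frac{2 \sqrt{\pi}}{\sqrt{a}}.$$

Differentiating under the integral sign brings down a factor of $(-t^2)$:
$$\frac{dJ}{da} = \int_{-\infty}^{\infty} - 2 t^{2} e^{- a t^{2}} \, dt = - \frac{\sqrt{\pi}}{a^{\frac{3}{2}}}.$$

Repeating twice in total — each differentiation brings down another $(-t^2)$ — gives
$$\frac{d^{2}J}{da^{2}} = \int_{-\infty}^{\infty} 2 t^{4} e^{- a t^{2}} \, dt = \frac{3 \sqrt{\pi}}{2 a^{\frac{5}{2}}},$$
and the integrand here is exactly the target integrand, so $I = \frac{3 \sqrt{\pi}}{2 a^{\frac{5}{2}}}$.

Setting $a = \frac{4}{5}$:
$$I = \frac{75 \sqrt{5} \sqrt{\pi}}{64}.$$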